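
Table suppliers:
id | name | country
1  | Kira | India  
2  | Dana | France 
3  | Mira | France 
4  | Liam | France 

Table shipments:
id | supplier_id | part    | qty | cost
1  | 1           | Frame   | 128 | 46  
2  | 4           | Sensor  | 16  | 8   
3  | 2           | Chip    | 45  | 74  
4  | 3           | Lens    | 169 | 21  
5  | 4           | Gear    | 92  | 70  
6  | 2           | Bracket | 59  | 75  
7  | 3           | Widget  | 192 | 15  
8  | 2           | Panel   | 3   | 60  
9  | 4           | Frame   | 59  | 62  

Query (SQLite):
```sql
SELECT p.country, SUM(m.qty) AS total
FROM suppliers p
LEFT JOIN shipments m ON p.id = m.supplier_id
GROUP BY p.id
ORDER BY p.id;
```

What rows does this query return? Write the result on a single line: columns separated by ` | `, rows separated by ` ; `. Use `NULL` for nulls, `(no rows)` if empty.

LEFT JOIN keeps every suppliers row; unmatched ones get NULL for shipments columns.
Group by suppliers.id and compute SUM(m.qty). SUM over an all-NULL group is NULL.
  1: ids {1} → SUM(m.qty)=128
  2: ids {3, 6, 8} → SUM(m.qty)=107
  3: ids {4, 7} → SUM(m.qty)=361
  4: ids {2, 5, 9} → SUM(m.qty)=167

India | 128 ; France | 107 ; France | 361 ; France | 167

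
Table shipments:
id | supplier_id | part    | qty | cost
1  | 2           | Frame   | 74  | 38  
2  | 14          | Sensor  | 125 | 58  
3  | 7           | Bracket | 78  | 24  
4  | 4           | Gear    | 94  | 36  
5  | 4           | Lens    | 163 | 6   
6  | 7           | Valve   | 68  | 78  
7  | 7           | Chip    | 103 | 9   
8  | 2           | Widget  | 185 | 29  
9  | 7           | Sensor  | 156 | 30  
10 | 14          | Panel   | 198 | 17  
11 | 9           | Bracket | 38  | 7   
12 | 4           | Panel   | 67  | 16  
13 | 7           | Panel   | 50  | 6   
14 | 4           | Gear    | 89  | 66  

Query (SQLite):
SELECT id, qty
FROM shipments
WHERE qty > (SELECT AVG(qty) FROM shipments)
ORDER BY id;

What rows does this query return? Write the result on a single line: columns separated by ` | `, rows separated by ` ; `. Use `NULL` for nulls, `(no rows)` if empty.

2 | 125 ; 5 | 163 ; 8 | 185 ; 9 | 156 ; 10 | 198

Scalar subquery: AVG(qty) over all shipments rows = 106.285714 (≈; comparison uses full precision).
Keep rows where qty > that value.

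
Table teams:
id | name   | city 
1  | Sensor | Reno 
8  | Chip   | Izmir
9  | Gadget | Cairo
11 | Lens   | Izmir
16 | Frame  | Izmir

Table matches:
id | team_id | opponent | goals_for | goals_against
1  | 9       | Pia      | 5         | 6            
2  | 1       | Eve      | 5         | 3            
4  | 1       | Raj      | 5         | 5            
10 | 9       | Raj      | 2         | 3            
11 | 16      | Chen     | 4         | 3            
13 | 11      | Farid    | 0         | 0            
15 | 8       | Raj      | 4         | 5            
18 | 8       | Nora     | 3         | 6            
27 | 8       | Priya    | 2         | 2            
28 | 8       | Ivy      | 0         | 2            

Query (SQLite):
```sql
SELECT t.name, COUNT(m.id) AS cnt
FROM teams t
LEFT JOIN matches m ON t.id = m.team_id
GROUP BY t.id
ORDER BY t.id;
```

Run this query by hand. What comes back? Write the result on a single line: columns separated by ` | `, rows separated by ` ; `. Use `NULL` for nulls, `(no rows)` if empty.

Sensor | 2 ; Chip | 4 ; Gadget | 2 ; Lens | 1 ; Frame | 1

LEFT JOIN keeps every teams row; unmatched ones get NULL for matches columns.
Group by teams.id and compute COUNT(m.id). COUNT(col) of an all-NULL group is 0.
  1: ids {2, 4} → COUNT(m.id)=2
  8: ids {15, 18, 27, 28} → COUNT(m.id)=4
  9: ids {1, 10} → COUNT(m.id)=2
  11: ids {13} → COUNT(m.id)=1
  16: ids {11} → COUNT(m.id)=1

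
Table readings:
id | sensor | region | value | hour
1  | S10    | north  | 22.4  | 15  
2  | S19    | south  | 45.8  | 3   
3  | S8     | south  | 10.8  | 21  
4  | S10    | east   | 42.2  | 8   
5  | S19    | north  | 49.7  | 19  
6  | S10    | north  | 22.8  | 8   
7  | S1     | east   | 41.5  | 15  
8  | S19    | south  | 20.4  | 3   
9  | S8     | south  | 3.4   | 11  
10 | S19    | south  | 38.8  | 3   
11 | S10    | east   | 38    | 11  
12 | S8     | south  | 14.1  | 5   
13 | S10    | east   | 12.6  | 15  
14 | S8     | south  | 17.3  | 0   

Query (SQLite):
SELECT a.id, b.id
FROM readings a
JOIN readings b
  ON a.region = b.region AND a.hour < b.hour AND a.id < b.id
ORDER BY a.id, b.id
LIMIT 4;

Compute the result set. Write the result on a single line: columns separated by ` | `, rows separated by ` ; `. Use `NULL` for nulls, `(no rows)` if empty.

1 | 5 ; 2 | 3 ; 2 | 9 ; 2 | 12

Pairs (a,b) with same region, a.hour < b.hour, a.id < b.id.
region groups: east:{4,7,11,13} north:{1,5,6} south:{2,3,8,9,10,12,14}
Ordered by (a.id, b.id); first 4.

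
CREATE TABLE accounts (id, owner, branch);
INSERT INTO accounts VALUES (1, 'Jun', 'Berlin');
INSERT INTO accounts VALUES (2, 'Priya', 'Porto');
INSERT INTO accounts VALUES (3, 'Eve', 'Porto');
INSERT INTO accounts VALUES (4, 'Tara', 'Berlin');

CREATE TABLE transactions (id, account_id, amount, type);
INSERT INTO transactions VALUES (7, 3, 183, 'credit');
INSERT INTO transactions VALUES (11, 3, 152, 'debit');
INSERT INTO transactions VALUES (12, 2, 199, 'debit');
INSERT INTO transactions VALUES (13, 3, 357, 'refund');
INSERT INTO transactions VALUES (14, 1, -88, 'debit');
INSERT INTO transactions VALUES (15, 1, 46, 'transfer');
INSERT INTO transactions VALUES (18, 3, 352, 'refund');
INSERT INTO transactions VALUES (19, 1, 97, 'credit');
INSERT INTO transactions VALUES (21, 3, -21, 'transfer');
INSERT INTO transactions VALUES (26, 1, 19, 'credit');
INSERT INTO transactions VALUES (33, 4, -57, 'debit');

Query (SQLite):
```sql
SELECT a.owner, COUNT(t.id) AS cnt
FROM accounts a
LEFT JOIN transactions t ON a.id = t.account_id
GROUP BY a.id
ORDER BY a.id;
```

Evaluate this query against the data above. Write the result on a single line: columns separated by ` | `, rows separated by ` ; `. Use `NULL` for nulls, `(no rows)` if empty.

Jun | 4 ; Priya | 1 ; Eve | 5 ; Tara | 1

LEFT JOIN keeps every accounts row; unmatched ones get NULL for transactions columns.
Group by accounts.id and compute COUNT(t.id). COUNT(col) of an all-NULL group is 0.
  1: ids {14, 15, 19, 26} → COUNT(t.id)=4
  2: ids {12} → COUNT(t.id)=1
  3: ids {7, 11, 13, 18, 21} → COUNT(t.id)=5
  4: ids {33} → COUNT(t.id)=1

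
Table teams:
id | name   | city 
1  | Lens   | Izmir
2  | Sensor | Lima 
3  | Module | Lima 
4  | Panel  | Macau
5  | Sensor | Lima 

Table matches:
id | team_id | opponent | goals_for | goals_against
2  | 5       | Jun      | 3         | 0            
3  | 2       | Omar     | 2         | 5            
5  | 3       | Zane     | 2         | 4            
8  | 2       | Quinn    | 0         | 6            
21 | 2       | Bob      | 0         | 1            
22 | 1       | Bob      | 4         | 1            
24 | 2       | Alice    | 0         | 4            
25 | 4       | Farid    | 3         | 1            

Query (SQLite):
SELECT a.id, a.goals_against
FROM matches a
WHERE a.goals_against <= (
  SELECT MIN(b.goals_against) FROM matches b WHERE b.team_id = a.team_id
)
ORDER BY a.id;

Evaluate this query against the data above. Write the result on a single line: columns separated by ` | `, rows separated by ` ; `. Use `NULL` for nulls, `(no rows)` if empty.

For each matches row a, compute MIN(goals_against) over rows sharing a.team_id.
Keep row a if a.goals_against <= that per-group MIN.
  team_id=1: MIN(goals_against) = 1
  team_id=2: MIN(goals_against) = 1
  team_id=3: MIN(goals_against) = 4
  team_id=4: MIN(goals_against) = 1
  team_id=5: MIN(goals_against) = 0

2 | 0 ; 5 | 4 ; 21 | 1 ; 22 | 1 ; 25 | 1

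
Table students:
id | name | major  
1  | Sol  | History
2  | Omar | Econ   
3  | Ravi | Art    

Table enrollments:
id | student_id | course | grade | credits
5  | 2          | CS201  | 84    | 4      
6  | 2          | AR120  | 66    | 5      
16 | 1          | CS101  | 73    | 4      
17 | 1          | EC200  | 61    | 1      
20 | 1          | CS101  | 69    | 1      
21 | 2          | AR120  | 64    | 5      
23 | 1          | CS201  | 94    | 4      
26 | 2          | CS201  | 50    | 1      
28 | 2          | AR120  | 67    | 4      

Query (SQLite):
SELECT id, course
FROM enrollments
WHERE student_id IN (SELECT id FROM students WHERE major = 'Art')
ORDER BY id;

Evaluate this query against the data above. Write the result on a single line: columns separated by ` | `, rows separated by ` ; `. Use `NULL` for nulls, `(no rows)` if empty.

(no rows)

Inner query: students.id where major = 'Art'.
Outer: keep enrollments rows whose student_id is in that set.
Inner query → {3}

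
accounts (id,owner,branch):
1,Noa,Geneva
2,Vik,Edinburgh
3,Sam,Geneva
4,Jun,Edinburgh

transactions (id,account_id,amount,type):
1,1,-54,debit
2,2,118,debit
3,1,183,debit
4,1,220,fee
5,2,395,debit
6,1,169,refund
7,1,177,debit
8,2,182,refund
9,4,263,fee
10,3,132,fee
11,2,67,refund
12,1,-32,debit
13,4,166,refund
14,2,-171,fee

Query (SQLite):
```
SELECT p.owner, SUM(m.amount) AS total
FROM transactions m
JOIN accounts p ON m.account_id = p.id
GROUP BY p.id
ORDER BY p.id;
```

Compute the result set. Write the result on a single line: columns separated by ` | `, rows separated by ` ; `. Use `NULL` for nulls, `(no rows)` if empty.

Join each transactions row to its accounts via account_id.
Group joined rows by accounts.id; compute SUM(m.amount) per group.
  1: ids {1, 3, 4, 6, 7, 12} → SUM(m.amount)=663
  2: ids {2, 5, 8, 11, 14} → SUM(m.amount)=591
  3: ids {10} → SUM(m.amount)=132
  4: ids {9, 13} → SUM(m.amount)=429

Noa | 663 ; Vik | 591 ; Sam | 132 ; Jun | 429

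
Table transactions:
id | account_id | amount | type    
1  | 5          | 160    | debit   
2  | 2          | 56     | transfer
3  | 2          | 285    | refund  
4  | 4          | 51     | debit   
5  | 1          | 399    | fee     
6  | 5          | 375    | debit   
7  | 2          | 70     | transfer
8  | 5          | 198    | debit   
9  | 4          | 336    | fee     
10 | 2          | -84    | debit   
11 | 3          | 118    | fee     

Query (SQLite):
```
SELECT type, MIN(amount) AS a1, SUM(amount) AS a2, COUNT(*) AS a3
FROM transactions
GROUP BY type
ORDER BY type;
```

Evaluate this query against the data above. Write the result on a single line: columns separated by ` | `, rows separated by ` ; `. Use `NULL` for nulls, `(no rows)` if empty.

Group transactions by type.
Per group compute: MIN(amount), SUM(amount), COUNT(*).
  debit: ids {1, 4, 6, 8, 10} → MIN(amount)=-84, SUM(amount)=700, COUNT(*)=5
  fee: ids {5, 9, 11} → MIN(amount)=118, SUM(amount)=853, COUNT(*)=3
  refund: ids {3} → MIN(amount)=285, SUM(amount)=285, COUNT(*)=1
  transfer: ids {2, 7} → MIN(amount)=56, SUM(amount)=126, COUNT(*)=2

debit | -84 | 700 | 5 ; fee | 118 | 853 | 3 ; refund | 285 | 285 | 1 ; transfer | 56 | 126 | 2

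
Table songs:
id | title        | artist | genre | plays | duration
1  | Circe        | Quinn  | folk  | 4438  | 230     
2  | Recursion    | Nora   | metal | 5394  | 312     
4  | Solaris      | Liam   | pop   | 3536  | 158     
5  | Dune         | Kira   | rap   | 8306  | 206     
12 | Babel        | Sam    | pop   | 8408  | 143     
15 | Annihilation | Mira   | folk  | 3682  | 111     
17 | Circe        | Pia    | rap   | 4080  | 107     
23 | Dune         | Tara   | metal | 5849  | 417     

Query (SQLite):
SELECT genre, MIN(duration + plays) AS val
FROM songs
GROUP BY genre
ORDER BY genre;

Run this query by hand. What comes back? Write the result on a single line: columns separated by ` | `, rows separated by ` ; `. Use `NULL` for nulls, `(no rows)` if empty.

folk | 3793 ; metal | 5706 ; pop | 3694 ; rap | 4187

For each row compute duration + plays.
Group by genre; take MIN of the expression per group.
  folk: ids {1, 15} → MIN(duration + plays)=3793
  metal: ids {2, 23} → MIN(duration + plays)=5706
  pop: ids {4, 12} → MIN(duration + plays)=3694
  rap: ids {5, 17} → MIN(duration + plays)=4187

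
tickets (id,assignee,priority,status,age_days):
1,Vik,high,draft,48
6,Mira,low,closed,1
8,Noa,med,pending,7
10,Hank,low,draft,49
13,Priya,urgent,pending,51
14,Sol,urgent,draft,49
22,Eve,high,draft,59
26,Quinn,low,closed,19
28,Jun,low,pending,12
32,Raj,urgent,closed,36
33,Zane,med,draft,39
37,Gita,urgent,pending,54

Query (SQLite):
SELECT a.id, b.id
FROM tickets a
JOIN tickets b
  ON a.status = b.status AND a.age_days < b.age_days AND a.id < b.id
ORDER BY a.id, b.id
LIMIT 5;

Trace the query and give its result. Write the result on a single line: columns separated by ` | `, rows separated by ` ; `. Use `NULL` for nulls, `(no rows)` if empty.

1 | 10 ; 1 | 14 ; 1 | 22 ; 6 | 26 ; 6 | 32

Pairs (a,b) with same status, a.age_days < b.age_days, a.id < b.id.
status groups: closed:{6,26,32} draft:{1,10,14,22,33} pending:{8,13,28,37}
Ordered by (a.id, b.id); first 5.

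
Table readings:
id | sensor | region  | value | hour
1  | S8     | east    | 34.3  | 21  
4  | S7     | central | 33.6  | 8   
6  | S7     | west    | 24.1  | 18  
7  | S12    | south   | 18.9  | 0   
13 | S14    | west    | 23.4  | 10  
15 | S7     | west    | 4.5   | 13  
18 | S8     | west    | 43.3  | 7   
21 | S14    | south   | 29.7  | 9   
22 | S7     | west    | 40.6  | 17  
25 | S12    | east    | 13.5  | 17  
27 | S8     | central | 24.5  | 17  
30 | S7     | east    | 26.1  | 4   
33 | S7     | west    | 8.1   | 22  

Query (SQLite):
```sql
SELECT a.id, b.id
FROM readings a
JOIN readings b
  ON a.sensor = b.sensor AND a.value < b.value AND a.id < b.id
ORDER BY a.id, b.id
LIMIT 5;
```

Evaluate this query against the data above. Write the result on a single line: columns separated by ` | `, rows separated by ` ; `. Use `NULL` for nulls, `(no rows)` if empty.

Pairs (a,b) with same sensor, a.value < b.value, a.id < b.id.
sensor groups: S12:{7,25} S14:{13,21} S7:{4,6,15,22,30,33} S8:{1,18,27}
Ordered by (a.id, b.id); first 5.

1 | 18 ; 4 | 22 ; 6 | 22 ; 6 | 30 ; 13 | 21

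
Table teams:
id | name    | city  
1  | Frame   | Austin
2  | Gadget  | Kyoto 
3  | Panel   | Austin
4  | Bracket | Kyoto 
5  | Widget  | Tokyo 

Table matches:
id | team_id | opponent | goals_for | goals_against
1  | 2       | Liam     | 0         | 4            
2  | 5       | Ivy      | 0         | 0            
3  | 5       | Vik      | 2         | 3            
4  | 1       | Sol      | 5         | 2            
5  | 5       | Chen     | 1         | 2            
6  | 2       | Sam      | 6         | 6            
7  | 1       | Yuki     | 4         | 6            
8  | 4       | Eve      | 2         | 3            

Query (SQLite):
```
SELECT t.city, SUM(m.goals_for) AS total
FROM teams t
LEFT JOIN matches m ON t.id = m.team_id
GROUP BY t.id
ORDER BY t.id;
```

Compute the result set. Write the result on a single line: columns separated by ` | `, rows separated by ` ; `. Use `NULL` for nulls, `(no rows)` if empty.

Austin | 9 ; Kyoto | 6 ; Austin | NULL ; Kyoto | 2 ; Tokyo | 3

LEFT JOIN keeps every teams row; unmatched ones get NULL for matches columns.
Group by teams.id and compute SUM(m.goals_for). SUM over an all-NULL group is NULL.
  1: ids {4, 7} → SUM(m.goals_for)=9
  2: ids {1, 6} → SUM(m.goals_for)=6
  3: ids {—} → SUM(m.goals_for)=NULL
  4: ids {8} → SUM(m.goals_for)=2
  5: ids {2, 3, 5} → SUM(m.goals_for)=3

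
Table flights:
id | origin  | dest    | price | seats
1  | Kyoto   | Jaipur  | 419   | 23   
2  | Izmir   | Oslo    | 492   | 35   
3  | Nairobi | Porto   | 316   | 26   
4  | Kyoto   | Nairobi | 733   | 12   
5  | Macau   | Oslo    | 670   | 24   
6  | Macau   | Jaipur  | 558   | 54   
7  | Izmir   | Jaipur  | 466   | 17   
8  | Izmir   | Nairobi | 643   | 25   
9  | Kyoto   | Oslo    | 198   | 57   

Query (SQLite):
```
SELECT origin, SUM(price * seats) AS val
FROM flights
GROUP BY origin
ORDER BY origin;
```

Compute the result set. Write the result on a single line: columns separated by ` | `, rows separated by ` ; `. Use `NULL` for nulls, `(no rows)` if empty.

For each row compute price * seats.
Group by origin; take SUM of the expression per group.
  Izmir: ids {2, 7, 8} → SUM(price * seats)=41217
  Kyoto: ids {1, 4, 9} → SUM(price * seats)=29719
  Macau: ids {5, 6} → SUM(price * seats)=46212
  Nairobi: ids {3} → SUM(price * seats)=8216

Izmir | 41217 ; Kyoto | 29719 ; Macau | 46212 ; Nairobi | 8216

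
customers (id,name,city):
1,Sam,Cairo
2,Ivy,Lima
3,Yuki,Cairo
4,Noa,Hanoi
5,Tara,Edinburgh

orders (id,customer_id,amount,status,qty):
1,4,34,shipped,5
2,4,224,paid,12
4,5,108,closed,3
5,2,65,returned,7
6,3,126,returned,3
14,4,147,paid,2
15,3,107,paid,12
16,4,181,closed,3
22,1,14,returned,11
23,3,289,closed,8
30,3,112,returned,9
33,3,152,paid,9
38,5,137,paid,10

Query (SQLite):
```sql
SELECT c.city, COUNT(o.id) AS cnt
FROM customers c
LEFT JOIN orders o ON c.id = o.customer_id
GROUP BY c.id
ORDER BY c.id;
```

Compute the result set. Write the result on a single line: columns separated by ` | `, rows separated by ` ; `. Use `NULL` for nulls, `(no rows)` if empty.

LEFT JOIN keeps every customers row; unmatched ones get NULL for orders columns.
Group by customers.id and compute COUNT(o.id). COUNT(col) of an all-NULL group is 0.
  1: ids {22} → COUNT(o.id)=1
  2: ids {5} → COUNT(o.id)=1
  3: ids {6, 15, 23, 30, 33} → COUNT(o.id)=5
  4: ids {1, 2, 14, 16} → COUNT(o.id)=4
  5: ids {4, 38} → COUNT(o.id)=2

Cairo | 1 ; Lima | 1 ; Cairo | 5 ; Hanoi | 4 ; Edinburgh | 2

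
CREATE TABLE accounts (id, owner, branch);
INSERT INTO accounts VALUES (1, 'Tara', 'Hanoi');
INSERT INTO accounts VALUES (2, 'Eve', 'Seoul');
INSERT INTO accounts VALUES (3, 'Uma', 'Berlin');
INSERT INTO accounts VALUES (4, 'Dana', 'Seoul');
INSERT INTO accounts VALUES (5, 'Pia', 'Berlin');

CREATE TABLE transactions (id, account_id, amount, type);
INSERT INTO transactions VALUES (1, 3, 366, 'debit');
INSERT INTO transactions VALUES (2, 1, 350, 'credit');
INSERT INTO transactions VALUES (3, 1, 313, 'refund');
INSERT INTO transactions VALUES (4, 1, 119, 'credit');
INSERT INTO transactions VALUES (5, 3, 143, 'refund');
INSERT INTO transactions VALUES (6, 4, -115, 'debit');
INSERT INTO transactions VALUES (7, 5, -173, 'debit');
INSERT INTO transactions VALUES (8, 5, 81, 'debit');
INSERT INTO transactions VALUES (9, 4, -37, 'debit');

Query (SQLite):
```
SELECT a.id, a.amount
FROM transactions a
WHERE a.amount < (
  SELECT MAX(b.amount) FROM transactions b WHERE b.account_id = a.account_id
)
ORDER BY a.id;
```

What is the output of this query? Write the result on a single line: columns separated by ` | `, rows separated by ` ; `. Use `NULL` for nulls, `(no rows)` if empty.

3 | 313 ; 4 | 119 ; 5 | 143 ; 6 | -115 ; 7 | -173

For each transactions row a, compute MAX(amount) over rows sharing a.account_id.
Keep row a if a.amount < that per-group MAX.
  account_id=1: MAX(amount) = 350
  account_id=3: MAX(amount) = 366
  account_id=4: MAX(amount) = -37
  account_id=5: MAX(amount) = 81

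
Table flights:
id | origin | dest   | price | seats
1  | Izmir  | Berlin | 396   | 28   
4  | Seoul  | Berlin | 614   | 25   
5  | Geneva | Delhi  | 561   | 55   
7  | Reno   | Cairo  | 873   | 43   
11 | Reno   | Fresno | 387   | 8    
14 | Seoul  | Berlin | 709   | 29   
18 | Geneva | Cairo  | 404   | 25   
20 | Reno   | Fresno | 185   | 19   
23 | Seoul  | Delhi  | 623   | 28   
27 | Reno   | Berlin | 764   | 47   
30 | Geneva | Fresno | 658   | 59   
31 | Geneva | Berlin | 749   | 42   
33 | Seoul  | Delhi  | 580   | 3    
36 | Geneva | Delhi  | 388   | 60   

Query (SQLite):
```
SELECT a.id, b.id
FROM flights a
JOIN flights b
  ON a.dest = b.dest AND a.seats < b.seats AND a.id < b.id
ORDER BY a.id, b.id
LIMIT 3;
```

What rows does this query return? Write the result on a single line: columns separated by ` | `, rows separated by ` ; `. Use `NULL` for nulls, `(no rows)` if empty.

Pairs (a,b) with same dest, a.seats < b.seats, a.id < b.id.
dest groups: Berlin:{1,4,14,27,31} Cairo:{7,18} Delhi:{5,23,33,36} Fresno:{11,20,30}
Ordered by (a.id, b.id); first 3.

1 | 14 ; 1 | 27 ; 1 | 31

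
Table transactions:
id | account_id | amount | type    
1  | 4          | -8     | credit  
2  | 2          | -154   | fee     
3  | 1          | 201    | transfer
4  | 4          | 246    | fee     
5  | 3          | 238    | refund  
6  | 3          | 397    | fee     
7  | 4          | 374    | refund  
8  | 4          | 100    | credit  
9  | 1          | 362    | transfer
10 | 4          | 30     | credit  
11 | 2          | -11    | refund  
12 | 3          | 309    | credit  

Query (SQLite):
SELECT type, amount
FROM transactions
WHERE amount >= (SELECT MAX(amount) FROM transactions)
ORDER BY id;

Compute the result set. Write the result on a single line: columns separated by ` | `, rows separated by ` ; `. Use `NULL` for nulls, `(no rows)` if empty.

Scalar subquery: MAX(amount) over all transactions rows = 397.
Keep rows where amount >= that value.

fee | 397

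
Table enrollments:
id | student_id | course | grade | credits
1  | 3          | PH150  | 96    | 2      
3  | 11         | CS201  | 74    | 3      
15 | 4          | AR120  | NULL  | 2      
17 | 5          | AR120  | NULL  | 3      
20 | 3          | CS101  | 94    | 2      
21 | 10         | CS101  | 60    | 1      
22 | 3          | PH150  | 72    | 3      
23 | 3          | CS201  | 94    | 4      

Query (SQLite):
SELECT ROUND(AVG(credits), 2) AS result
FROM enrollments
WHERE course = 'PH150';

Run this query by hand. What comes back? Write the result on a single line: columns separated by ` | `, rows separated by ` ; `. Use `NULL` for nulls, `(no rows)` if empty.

Rows where course='PH150' → credits values: [2, 3].
AVG = 5 / 2 (rounded to 2 dp).

2.5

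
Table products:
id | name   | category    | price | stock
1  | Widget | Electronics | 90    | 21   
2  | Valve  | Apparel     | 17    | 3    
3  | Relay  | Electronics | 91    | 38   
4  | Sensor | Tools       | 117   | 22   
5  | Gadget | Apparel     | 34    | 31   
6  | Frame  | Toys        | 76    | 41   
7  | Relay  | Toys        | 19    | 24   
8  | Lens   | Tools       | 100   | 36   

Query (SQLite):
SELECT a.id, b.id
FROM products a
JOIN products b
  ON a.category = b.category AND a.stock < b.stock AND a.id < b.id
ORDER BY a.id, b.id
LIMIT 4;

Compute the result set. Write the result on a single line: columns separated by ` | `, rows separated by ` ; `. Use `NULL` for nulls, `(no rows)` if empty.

Pairs (a,b) with same category, a.stock < b.stock, a.id < b.id.
category groups: Apparel:{2,5} Electronics:{1,3} Tools:{4,8} Toys:{6,7}
Ordered by (a.id, b.id); first 4.

1 | 3 ; 2 | 5 ; 4 | 8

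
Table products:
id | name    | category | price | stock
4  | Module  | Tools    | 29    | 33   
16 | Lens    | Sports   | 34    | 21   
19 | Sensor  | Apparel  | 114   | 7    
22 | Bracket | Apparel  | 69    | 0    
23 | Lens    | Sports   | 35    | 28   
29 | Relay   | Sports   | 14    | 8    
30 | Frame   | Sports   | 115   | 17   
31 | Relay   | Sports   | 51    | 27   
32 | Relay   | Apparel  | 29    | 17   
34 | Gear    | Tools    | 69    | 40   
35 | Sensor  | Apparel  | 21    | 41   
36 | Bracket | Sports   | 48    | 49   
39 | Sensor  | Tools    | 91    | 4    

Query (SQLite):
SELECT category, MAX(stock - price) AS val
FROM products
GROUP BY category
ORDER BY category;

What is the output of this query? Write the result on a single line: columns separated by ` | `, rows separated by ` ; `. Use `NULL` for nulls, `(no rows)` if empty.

For each row compute stock - price.
Group by category; take MAX of the expression per group.
  Apparel: ids {19, 22, 32, 35} → MAX(stock - price)=20
  Sports: ids {16, 23, 29, 30, 31, 36} → MAX(stock - price)=1
  Tools: ids {4, 34, 39} → MAX(stock - price)=4

Apparel | 20 ; Sports | 1 ; Tools | 4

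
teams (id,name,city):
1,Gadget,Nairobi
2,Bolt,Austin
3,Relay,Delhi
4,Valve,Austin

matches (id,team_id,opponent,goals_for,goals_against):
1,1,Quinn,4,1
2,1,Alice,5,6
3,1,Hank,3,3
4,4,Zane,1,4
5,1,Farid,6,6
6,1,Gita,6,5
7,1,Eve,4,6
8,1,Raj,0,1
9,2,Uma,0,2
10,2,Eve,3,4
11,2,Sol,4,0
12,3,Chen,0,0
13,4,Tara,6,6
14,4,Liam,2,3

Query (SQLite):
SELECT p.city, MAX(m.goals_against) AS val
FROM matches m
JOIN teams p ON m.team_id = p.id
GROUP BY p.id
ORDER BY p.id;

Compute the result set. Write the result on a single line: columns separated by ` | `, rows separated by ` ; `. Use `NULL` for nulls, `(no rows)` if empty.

Join each matches row to its teams via team_id.
Group joined rows by teams.id; compute MAX(m.goals_against) per group.
  1: ids {1, 2, 3, 5, 6, 7, 8} → MAX(m.goals_against)=6
  2: ids {9, 10, 11} → MAX(m.goals_against)=4
  3: ids {12} → MAX(m.goals_against)=0
  4: ids {4, 13, 14} → MAX(m.goals_against)=6

Nairobi | 6 ; Austin | 4 ; Delhi | 0 ; Austin | 6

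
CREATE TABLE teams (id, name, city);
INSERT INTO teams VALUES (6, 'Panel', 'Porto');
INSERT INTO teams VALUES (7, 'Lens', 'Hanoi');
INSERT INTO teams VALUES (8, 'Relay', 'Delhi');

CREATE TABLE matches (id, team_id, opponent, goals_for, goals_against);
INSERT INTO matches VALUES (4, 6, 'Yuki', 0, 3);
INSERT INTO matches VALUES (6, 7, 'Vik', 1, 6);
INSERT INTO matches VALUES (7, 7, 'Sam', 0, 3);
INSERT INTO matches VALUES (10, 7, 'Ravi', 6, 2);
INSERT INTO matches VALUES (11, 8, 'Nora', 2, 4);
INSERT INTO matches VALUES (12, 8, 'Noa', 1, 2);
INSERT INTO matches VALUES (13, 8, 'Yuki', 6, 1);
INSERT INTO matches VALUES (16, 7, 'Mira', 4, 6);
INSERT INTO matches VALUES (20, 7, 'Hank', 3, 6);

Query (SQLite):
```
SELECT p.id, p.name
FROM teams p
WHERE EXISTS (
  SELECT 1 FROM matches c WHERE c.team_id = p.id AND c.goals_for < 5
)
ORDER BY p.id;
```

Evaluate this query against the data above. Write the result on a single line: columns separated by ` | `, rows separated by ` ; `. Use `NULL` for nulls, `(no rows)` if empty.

6 | Panel ; 7 | Lens ; 8 | Relay

For each teams row, check whether any matches with matching team_id has goals_for < 5.
Keep rows where that is true.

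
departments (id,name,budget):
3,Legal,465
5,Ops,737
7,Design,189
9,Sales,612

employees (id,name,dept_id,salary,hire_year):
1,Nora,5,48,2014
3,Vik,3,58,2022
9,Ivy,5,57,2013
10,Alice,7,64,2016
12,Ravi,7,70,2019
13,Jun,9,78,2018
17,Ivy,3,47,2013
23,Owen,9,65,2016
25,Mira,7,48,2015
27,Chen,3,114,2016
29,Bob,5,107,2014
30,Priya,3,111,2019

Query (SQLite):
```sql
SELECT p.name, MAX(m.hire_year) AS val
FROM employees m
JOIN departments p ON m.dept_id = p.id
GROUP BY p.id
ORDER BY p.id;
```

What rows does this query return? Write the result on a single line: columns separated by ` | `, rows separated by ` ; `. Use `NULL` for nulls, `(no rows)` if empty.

Legal | 2022 ; Ops | 2014 ; Design | 2019 ; Sales | 2018

Join each employees row to its departments via dept_id.
Group joined rows by departments.id; compute MAX(m.hire_year) per group.
  3: ids {3, 17, 27, 30} → MAX(m.hire_year)=2022
  5: ids {1, 9, 29} → MAX(m.hire_year)=2014
  7: ids {10, 12, 25} → MAX(m.hire_year)=2019
  9: ids {13, 23} → MAX(m.hire_year)=2018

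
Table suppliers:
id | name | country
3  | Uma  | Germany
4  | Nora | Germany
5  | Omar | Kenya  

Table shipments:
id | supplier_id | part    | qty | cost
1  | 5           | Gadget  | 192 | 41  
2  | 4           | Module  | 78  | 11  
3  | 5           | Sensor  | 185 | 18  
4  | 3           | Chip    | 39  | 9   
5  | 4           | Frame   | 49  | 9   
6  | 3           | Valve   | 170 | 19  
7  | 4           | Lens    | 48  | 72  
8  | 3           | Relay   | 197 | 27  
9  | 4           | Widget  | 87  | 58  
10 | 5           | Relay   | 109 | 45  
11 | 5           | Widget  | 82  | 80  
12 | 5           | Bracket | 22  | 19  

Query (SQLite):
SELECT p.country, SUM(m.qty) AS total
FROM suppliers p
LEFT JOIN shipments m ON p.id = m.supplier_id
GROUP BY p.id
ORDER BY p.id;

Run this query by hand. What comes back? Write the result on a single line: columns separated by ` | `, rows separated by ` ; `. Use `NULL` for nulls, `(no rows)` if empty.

Germany | 406 ; Germany | 262 ; Kenya | 590

LEFT JOIN keeps every suppliers row; unmatched ones get NULL for shipments columns.
Group by suppliers.id and compute SUM(m.qty). SUM over an all-NULL group is NULL.
  3: ids {4, 6, 8} → SUM(m.qty)=406
  4: ids {2, 5, 7, 9} → SUM(m.qty)=262
  5: ids {1, 3, 10, 11, 12} → SUM(m.qty)=590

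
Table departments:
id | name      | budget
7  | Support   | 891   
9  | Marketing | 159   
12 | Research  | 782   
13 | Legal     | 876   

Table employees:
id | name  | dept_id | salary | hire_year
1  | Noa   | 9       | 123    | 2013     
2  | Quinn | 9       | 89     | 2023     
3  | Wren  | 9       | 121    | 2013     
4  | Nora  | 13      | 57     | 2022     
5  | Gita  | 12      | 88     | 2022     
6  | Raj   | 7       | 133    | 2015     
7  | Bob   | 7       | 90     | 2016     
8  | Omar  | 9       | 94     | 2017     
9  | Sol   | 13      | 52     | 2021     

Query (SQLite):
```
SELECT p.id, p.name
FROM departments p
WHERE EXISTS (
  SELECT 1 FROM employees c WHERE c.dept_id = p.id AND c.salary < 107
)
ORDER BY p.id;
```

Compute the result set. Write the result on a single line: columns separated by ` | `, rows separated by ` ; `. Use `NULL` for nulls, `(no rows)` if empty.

7 | Support ; 9 | Marketing ; 12 | Research ; 13 | Legal

For each departments row, check whether any employees with matching dept_id has salary < 107.
Keep rows where that is true.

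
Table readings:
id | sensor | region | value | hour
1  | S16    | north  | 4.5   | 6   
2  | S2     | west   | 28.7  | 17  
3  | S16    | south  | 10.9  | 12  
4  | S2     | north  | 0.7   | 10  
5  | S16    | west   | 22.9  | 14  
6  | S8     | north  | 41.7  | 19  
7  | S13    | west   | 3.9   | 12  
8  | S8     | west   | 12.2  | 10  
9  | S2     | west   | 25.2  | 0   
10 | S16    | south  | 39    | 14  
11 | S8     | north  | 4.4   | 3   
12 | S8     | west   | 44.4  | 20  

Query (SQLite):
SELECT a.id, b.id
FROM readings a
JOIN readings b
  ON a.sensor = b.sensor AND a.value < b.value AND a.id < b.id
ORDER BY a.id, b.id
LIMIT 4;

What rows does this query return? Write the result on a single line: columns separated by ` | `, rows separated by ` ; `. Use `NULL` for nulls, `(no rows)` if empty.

1 | 3 ; 1 | 5 ; 1 | 10 ; 3 | 5

Pairs (a,b) with same sensor, a.value < b.value, a.id < b.id.
sensor groups: S13:{7} S16:{1,3,5,10} S2:{2,4,9} S8:{6,8,11,12}
Ordered by (a.id, b.id); first 4.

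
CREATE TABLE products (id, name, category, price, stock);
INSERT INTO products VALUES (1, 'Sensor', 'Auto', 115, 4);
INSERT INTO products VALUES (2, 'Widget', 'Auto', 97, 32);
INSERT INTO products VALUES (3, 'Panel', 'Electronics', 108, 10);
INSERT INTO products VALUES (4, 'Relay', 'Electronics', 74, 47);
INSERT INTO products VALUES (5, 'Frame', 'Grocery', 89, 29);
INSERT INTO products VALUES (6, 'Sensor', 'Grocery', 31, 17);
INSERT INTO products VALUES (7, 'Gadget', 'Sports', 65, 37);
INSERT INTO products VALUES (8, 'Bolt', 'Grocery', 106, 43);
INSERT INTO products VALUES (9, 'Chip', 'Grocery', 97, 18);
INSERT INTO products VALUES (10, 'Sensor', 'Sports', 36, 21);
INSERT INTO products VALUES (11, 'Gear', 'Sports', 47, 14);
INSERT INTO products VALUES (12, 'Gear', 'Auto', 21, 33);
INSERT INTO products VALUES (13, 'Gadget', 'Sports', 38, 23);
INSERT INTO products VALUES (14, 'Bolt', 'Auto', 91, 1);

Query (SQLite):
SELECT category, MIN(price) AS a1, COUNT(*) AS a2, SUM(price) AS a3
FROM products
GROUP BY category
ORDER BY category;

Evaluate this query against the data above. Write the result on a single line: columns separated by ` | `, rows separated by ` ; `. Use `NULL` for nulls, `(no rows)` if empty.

Group products by category.
Per group compute: MIN(price), COUNT(*), SUM(price).
  Auto: ids {1, 2, 12, 14} → MIN(price)=21, COUNT(*)=4, SUM(price)=324
  Electronics: ids {3, 4} → MIN(price)=74, COUNT(*)=2, SUM(price)=182
  Grocery: ids {5, 6, 8, 9} → MIN(price)=31, COUNT(*)=4, SUM(price)=323
  Sports: ids {7, 10, 11, 13} → MIN(price)=36, COUNT(*)=4, SUM(price)=186

Auto | 21 | 4 | 324 ; Electronics | 74 | 2 | 182 ; Grocery | 31 | 4 | 323 ; Sports | 36 | 4 | 186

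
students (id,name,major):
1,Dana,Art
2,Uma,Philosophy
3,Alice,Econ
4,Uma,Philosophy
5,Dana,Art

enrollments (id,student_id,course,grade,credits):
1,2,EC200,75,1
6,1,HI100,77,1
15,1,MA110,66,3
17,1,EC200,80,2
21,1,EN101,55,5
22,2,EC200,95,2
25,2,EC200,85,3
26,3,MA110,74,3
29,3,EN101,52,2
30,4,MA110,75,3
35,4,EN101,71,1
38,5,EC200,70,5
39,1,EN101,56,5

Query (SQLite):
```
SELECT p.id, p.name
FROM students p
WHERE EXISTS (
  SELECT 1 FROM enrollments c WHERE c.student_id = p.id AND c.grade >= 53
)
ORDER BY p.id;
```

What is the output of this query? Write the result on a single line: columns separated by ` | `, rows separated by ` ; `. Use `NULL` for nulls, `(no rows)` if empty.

For each students row, check whether any enrollments with matching student_id has grade >= 53.
Keep rows where that is true.

1 | Dana ; 2 | Uma ; 3 | Alice ; 4 | Uma ; 5 | Dana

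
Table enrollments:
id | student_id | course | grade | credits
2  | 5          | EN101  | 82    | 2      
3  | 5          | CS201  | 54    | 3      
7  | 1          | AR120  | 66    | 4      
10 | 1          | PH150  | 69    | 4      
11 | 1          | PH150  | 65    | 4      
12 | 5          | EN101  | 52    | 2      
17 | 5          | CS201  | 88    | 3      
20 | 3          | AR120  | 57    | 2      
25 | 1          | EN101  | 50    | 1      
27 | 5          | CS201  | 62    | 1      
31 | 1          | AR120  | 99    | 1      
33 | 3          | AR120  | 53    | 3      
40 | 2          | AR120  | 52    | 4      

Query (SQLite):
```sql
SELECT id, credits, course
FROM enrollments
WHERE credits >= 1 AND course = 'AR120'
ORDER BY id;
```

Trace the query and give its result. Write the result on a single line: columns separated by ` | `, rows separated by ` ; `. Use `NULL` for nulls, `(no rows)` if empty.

7 | 4 | AR120 ; 20 | 2 | AR120 ; 31 | 1 | AR120 ; 33 | 3 | AR120 ; 40 | 4 | AR120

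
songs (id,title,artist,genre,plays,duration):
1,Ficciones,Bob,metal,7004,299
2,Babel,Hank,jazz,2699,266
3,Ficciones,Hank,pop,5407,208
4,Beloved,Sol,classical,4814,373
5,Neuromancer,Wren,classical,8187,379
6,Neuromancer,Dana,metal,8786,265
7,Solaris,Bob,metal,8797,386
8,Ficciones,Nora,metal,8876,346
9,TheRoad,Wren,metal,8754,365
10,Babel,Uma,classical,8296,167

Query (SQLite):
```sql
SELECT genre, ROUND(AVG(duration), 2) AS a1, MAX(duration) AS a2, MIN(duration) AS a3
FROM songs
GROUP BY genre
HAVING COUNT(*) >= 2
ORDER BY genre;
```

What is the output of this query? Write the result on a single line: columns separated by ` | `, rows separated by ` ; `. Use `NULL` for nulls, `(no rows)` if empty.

classical | 306.33 | 379 | 167 ; metal | 332.2 | 386 | 265

Group songs by genre.
Per group compute: ROUND(AVG(duration), 2), MAX(duration), MIN(duration).
HAVING: drop groups with fewer than 2 rows.
  classical: ids {4, 5, 10} → ROUND(AVG(duration), 2)=306.33, MAX(duration)=379, MIN(duration)=167
  jazz: ids {2} → ROUND(AVG(duration), 2)=266, MAX(duration)=266, MIN(duration)=266
  metal: ids {1, 6, 7, 8, 9} → ROUND(AVG(duration), 2)=332.2, MAX(duration)=386, MIN(duration)=265
  pop: ids {3} → ROUND(AVG(duration), 2)=208, MAX(duration)=208, MIN(duration)=208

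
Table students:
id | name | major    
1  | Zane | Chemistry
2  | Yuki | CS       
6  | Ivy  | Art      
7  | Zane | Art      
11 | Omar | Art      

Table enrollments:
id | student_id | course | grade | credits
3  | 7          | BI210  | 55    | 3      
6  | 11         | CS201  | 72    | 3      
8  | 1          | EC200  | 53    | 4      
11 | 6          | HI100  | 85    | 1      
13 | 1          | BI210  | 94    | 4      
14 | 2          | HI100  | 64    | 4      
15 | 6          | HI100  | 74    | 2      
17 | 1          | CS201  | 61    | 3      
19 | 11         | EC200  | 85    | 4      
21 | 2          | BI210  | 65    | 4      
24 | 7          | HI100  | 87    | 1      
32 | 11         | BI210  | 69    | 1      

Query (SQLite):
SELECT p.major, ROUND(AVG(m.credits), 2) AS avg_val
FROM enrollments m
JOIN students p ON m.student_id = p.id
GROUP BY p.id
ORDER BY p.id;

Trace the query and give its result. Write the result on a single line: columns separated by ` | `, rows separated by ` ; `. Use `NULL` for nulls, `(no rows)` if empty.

Join each enrollments row to its students via student_id.
Group joined rows by students.id; compute ROUND(AVG(m.credits), 2) per group.
  1: ids {8, 13, 17} → ROUND(AVG(m.credits), 2)=3.67
  2: ids {14, 21} → ROUND(AVG(m.credits), 2)=4
  6: ids {11, 15} → ROUND(AVG(m.credits), 2)=1.5
  7: ids {3, 24} → ROUND(AVG(m.credits), 2)=2
  11: ids {6, 19, 32} → ROUND(AVG(m.credits), 2)=2.67

Chemistry | 3.67 ; CS | 4 ; Art | 1.5 ; Art | 2 ; Art | 2.67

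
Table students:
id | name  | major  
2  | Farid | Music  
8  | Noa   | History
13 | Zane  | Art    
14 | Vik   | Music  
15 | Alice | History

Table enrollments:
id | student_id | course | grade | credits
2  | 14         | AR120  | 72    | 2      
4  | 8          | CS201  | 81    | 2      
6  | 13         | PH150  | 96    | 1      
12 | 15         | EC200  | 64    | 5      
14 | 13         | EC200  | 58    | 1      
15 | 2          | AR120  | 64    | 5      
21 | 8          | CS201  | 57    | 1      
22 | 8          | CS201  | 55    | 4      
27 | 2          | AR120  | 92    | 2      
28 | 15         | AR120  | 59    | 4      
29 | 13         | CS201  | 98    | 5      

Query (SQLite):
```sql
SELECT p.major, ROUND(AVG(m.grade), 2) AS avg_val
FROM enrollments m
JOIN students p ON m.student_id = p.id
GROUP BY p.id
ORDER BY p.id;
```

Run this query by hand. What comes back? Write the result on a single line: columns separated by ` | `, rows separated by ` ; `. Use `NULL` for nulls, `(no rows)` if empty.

Music | 78 ; History | 64.33 ; Art | 84 ; Music | 72 ; History | 61.5

Join each enrollments row to its students via student_id.
Group joined rows by students.id; compute ROUND(AVG(m.grade), 2) per group.
  2: ids {15, 27} → ROUND(AVG(m.grade), 2)=78
  8: ids {4, 21, 22} → ROUND(AVG(m.grade), 2)=64.33
  13: ids {6, 14, 29} → ROUND(AVG(m.grade), 2)=84
  14: ids {2} → ROUND(AVG(m.grade), 2)=72
  15: ids {12, 28} → ROUND(AVG(m.grade), 2)=61.5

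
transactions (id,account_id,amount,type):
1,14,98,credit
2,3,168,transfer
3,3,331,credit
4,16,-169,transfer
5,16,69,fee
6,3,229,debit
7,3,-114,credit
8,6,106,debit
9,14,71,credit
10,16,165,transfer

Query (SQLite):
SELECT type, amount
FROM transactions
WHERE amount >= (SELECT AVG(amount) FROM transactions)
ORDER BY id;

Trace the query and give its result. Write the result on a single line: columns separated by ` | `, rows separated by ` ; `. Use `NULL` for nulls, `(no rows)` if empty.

credit | 98 ; transfer | 168 ; credit | 331 ; debit | 229 ; debit | 106 ; transfer | 165

Scalar subquery: AVG(amount) over all transactions rows = 95.4.
Keep rows where amount >= that value.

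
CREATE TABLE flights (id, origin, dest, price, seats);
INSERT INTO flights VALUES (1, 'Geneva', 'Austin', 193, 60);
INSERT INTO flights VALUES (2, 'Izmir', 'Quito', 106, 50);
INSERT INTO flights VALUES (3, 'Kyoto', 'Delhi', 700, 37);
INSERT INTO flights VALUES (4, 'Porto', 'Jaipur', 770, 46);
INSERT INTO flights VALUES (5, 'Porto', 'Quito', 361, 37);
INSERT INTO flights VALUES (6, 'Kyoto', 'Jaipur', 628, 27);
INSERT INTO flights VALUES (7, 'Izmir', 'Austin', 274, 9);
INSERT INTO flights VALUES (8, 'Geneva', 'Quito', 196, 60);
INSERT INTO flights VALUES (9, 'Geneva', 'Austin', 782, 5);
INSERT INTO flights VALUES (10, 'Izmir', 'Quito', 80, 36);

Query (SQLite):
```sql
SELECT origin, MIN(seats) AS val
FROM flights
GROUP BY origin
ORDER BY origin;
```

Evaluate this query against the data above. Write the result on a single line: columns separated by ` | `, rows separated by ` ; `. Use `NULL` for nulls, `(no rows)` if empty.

Geneva | 5 ; Izmir | 9 ; Kyoto | 27 ; Porto | 37

Partition flights by origin; compute MIN(seats) within each group.
  Geneva: ids {1, 8, 9} → MIN(seats)=5
  Izmir: ids {2, 7, 10} → MIN(seats)=9
  Kyoto: ids {3, 6} → MIN(seats)=27
  Porto: ids {4, 5} → MIN(seats)=37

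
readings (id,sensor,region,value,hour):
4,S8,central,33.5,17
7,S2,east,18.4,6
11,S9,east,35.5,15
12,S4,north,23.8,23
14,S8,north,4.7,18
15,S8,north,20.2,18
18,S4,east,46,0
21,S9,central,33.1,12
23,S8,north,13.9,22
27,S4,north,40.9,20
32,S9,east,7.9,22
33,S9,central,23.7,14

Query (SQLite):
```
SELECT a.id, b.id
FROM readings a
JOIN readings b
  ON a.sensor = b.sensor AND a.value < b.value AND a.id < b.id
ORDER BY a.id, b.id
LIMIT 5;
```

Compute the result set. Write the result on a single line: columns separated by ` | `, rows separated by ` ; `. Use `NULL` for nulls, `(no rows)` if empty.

Pairs (a,b) with same sensor, a.value < b.value, a.id < b.id.
sensor groups: S2:{7} S4:{12,18,27} S8:{4,14,15,23} S9:{11,21,32,33}
Ordered by (a.id, b.id); first 5.

12 | 18 ; 12 | 27 ; 14 | 15 ; 14 | 23 ; 32 | 33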